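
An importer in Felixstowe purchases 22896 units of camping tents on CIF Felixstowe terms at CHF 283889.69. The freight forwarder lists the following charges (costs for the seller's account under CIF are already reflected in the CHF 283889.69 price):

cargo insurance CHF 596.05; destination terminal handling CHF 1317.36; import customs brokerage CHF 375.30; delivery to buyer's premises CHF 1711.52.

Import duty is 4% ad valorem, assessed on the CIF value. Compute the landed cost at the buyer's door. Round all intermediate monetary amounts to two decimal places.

CIF: the seller pays costs through ocean freight and marine insurance to the destination port.
Already in the invoice (seller's account under CIF): insurance — exclude.
The CIF price already equals the CIF value: 283889.69
Import duty = 283889.69 × 4% = 11355.59
Buyer bears: destination terminal 1317.36 + brokerage 375.30 + delivery 1711.52 + duty 11355.59 = 14759.77
Landed cost = invoice 283889.69 + 14759.77 = 298649.46

Total landed cost: CHF 298649.46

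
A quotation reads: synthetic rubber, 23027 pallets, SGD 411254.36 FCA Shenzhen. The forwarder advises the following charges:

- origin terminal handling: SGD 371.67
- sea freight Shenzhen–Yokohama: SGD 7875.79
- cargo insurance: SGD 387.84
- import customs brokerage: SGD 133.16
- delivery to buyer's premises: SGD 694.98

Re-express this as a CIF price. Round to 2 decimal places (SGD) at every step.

CIF price: SGD 419889.66

Not relevant to the conversion: brokerage, delivery — on the buyer under both terms; not part of either seller's price.
From FCA to CIF, the seller additionally bears: origin terminal, freight, insurance.
CIF price = 411254.36 + 371.67 + 7875.79 + 387.84 = 419889.66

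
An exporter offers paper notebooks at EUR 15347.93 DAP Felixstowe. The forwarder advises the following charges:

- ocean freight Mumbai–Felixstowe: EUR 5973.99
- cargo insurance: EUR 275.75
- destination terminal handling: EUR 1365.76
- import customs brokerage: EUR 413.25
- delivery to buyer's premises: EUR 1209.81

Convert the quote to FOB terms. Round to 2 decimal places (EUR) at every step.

Not relevant to the conversion: brokerage — on the buyer under both terms; not part of either seller's price.
From DAP to FOB, the seller no longer bears: freight, insurance, destination terminal, delivery.
FOB price = 15347.93 − 5973.99 − 275.75 − 1365.76 − 1209.81 = 6522.62

FOB price: EUR 6522.62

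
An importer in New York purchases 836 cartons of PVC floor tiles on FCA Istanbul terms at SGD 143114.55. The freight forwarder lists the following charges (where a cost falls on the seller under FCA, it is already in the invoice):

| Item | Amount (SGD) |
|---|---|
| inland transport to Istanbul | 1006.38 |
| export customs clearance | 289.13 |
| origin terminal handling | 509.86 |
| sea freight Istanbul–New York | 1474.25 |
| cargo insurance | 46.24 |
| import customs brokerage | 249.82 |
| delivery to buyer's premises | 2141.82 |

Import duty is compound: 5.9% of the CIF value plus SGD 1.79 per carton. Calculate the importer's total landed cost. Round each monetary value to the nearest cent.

FCA: the seller delivers export-cleared goods to the carrier; the buyer bears costs from that point.
Already in the invoice (seller's account under FCA): inland to port, export clearance — exclude.
CIF value = FCA price + origin terminal + freight + insurance = 143114.55 + 509.86 + 1474.25 + 46.24 = 145144.90
Ad valorem component: 145144.90 × 5.9% = 8563.55
Specific component: 836 × 1.79 = 1496.44
Import duty = 8563.55 + 1496.44 = 10059.99
Buyer bears: origin terminal 509.86 + freight 1474.25 + insurance 46.24 + brokerage 249.82 + delivery 2141.82 + duty 10059.99 = 14481.98
Landed cost = invoice 143114.55 + 14481.98 = 157596.53

Total landed cost: SGD 157596.53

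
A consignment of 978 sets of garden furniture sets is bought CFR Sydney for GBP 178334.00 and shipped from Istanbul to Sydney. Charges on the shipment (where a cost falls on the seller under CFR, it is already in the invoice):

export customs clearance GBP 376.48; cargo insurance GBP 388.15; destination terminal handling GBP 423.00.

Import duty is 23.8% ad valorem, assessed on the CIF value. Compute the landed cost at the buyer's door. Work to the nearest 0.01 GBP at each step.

Total landed cost: GBP 221681.02

CFR: the seller pays costs through ocean freight to the destination port, but not insurance.
Already in the invoice (seller's account under CFR): export clearance — exclude.
CIF value = CFR price + insurance = 178334.00 + 388.15 = 178722.15
Import duty = 178722.15 × 23.8% = 42535.87
Buyer bears: insurance 388.15 + destination terminal 423.00 + duty 42535.87 = 43347.02
Landed cost = invoice 178334.00 + 43347.02 = 221681.02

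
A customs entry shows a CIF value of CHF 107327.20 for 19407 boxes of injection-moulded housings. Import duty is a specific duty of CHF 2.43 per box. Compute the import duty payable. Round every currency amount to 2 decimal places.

Import duty: CHF 47159.01

Import duty = 19407 × 2.43 = 47159.01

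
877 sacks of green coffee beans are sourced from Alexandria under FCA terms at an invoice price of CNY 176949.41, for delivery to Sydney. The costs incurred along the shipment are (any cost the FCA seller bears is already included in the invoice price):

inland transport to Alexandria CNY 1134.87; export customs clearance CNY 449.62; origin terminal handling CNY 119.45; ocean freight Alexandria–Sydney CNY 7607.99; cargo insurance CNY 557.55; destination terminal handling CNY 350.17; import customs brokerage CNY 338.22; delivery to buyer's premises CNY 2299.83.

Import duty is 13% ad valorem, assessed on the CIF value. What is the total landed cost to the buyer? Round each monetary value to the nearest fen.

FCA: the seller delivers export-cleared goods to the carrier; the buyer bears costs from that point.
Already in the invoice (seller's account under FCA): inland to port, export clearance — exclude.
CIF value = FCA price + origin terminal + freight + insurance = 176949.41 + 119.45 + 7607.99 + 557.55 = 185234.40
Import duty = 185234.40 × 13% = 24080.47
Buyer bears: origin terminal 119.45 + freight 7607.99 + insurance 557.55 + destination terminal 350.17 + brokerage 338.22 + delivery 2299.83 + duty 24080.47 = 35353.68
Landed cost = invoice 176949.41 + 35353.68 = 212303.09

Total landed cost: CNY 212303.09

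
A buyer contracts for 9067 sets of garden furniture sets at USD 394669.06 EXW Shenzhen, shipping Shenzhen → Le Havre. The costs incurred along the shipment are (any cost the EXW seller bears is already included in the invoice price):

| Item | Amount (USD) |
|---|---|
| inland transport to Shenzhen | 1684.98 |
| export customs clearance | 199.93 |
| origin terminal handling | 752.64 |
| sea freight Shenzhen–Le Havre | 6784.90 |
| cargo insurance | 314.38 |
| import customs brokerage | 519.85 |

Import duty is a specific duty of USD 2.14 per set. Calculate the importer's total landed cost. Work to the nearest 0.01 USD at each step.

EXW: the seller makes goods available at their premises; the buyer bears all onward costs.
CIF value = EXW price + inland to port + export clearance + origin terminal + freight + insurance = 394669.06 + 1684.98 + 199.93 + 752.64 + 6784.90 + 314.38 = 404405.89
Import duty = 9067 × 2.14 = 19403.38
Buyer bears: inland to port 1684.98 + export clearance 199.93 + origin terminal 752.64 + freight 6784.90 + insurance 314.38 + brokerage 519.85 + duty 19403.38 = 29660.06
Landed cost = invoice 394669.06 + 29660.06 = 424329.12

Total landed cost: USD 424329.12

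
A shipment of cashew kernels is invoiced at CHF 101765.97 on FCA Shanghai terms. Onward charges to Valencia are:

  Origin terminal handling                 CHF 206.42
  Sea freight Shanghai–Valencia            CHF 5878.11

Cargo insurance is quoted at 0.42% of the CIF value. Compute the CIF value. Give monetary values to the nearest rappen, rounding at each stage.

Let C be the CIF value. C = FCA price + pre-shipment costs + freight + 0.42% × C
C − 0.42% × C = 101765.97 + 206.42 + 5878.11
0.9958 × C = 107850.50
C = 107850.50 / 0.9958 = 108305.38
Insurance premium = 0.42% × 108305.38 = 454.88

CIF value: CHF 108305.38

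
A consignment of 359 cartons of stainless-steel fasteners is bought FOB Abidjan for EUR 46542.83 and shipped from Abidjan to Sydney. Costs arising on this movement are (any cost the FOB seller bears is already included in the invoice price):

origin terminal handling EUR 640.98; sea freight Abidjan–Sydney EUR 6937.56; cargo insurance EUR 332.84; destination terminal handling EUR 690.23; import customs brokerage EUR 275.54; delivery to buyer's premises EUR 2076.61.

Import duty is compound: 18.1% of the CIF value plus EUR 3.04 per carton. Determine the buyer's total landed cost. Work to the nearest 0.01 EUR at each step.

Total landed cost: EUR 67687.16

FOB: the seller bears costs until goods are on board at the origin port; the buyer bears freight, insurance and all costs thereafter.
Already in the invoice (seller's account under FOB): origin terminal — exclude.
CIF value = FOB price + freight + insurance = 46542.83 + 6937.56 + 332.84 = 53813.23
Ad valorem component: 53813.23 × 18.1% = 9740.19
Specific component: 359 × 3.04 = 1091.36
Import duty = 9740.19 + 1091.36 = 10831.55
Buyer bears: freight 6937.56 + insurance 332.84 + destination terminal 690.23 + brokerage 275.54 + delivery 2076.61 + duty 10831.55 = 21144.33
Landed cost = invoice 46542.83 + 21144.33 = 67687.16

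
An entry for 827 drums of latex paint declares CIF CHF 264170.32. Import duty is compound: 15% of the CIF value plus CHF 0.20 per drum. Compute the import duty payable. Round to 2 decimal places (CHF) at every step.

Import duty: CHF 39790.95

Ad valorem component: 264170.32 × 15% = 39625.55
Specific component: 827 × 0.20 = 165.40
Import duty = 39625.55 + 165.40 = 39790.95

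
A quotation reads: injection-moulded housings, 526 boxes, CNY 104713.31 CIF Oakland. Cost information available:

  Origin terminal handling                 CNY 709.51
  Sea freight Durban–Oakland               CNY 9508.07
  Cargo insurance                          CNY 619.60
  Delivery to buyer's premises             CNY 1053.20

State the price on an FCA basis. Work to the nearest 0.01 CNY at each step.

FCA price: CNY 93876.13

Not relevant to the conversion: delivery — on the buyer under both terms; not part of either seller's price.
From CIF to FCA, the seller no longer bears: origin terminal, freight, insurance.
FCA price = 104713.31 − 709.51 − 9508.07 − 619.60 = 93876.13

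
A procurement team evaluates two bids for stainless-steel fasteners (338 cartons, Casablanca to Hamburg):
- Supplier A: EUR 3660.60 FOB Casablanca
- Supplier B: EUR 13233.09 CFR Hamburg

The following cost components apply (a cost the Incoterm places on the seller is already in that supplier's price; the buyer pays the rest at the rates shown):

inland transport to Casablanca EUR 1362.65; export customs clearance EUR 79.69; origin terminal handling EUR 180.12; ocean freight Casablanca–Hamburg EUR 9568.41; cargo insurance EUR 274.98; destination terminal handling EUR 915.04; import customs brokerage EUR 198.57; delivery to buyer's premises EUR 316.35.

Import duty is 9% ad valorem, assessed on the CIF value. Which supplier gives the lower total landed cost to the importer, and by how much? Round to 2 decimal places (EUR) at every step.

Supplier A (FOB):
CIF value = FOB price + freight + insurance = 3660.60 + 9568.41 + 274.98 = 13503.99
Import duty = 13503.99 × 9% = 1215.36
Buyer bears (A): 9568.41 + 274.98 + 915.04 + 198.57 + 316.35 = 11273.35
Landed cost (A) = invoice 3660.60 + 11273.35 + duty 1215.36 = 16149.31
Supplier B (CFR):
CIF value = CFR price + insurance = 13233.09 + 274.98 = 13508.07
Import duty = 13508.07 × 9% = 1215.73
Buyer bears (B): 274.98 + 915.04 + 198.57 + 316.35 = 1704.94
Landed cost (B) = invoice 13233.09 + 1704.94 + duty 1215.73 = 16153.76
Difference = |16149.31 − 16153.76| = 4.45

Supplier A is cheaper by EUR 4.45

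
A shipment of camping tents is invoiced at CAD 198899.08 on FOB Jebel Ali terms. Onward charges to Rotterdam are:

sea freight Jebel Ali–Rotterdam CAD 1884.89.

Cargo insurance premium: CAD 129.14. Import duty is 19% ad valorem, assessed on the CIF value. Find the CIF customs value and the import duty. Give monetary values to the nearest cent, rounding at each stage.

CIF value: CAD 200913.11; import duty: CAD 38173.49

CIF = FOB price + freight + insurance
CIF = 198899.08 + 1884.89 + 129.14 = 200913.11
Import duty = 200913.11 × 19% = 38173.49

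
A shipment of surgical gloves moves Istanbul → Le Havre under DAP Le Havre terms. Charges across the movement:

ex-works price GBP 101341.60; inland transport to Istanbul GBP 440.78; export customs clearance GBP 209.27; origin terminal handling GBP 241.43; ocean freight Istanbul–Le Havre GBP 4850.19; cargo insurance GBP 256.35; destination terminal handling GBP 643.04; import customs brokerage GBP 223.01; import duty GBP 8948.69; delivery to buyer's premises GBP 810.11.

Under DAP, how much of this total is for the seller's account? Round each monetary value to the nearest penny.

DAP: the seller bears all costs to the named destination except import duty and clearance.
Seller's account: goods 101341.60 + inland to port 440.78 + export clearance 209.27 + origin terminal 241.43 + freight 4850.19 + insurance 256.35 + destination terminal 643.04 + delivery 810.11 = 108792.77
Buyer's account: brokerage 223.01 + duty 8948.69 = 9171.70

Seller's account: GBP 108792.77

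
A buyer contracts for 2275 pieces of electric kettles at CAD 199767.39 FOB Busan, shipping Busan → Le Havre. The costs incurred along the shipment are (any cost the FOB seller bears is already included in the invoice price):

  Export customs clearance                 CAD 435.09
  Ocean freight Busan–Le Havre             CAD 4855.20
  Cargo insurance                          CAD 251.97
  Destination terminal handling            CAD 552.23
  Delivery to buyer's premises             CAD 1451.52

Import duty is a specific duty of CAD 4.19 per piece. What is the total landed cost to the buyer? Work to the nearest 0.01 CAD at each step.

Total landed cost: CAD 216410.56

FOB: the seller bears costs until goods are on board at the origin port; the buyer bears freight, insurance and all costs thereafter.
Already in the invoice (seller's account under FOB): export clearance — exclude.
CIF value = FOB price + freight + insurance = 199767.39 + 4855.20 + 251.97 = 204874.56
Import duty = 2275 × 4.19 = 9532.25
Buyer bears: freight 4855.20 + insurance 251.97 + destination terminal 552.23 + delivery 1451.52 + duty 9532.25 = 16643.17
Landed cost = invoice 199767.39 + 16643.17 = 216410.56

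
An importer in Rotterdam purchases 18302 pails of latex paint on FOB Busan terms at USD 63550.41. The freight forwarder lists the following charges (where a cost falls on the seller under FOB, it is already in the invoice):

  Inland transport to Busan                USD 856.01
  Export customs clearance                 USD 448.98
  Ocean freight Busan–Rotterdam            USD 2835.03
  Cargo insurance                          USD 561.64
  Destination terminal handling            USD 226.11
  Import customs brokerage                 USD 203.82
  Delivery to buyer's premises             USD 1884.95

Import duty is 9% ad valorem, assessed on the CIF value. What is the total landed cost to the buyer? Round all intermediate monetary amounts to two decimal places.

FOB: the seller bears costs until goods are on board at the origin port; the buyer bears freight, insurance and all costs thereafter.
Already in the invoice (seller's account under FOB): inland to port, export clearance — exclude.
CIF value = FOB price + freight + insurance = 63550.41 + 2835.03 + 561.64 = 66947.08
Import duty = 66947.08 × 9% = 6025.24
Buyer bears: freight 2835.03 + insurance 561.64 + destination terminal 226.11 + brokerage 203.82 + delivery 1884.95 + duty 6025.24 = 11736.79
Landed cost = invoice 63550.41 + 11736.79 = 75287.20

Total landed cost: USD 75287.20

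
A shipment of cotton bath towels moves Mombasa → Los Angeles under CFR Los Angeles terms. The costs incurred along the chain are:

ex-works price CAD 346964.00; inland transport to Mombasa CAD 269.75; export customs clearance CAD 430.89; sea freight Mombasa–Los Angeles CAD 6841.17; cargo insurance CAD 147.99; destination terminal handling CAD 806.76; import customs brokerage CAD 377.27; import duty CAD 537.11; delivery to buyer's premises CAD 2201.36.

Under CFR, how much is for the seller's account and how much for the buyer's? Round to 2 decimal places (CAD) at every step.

CFR: the seller pays costs through ocean freight to the destination port, but not insurance.
Seller's account: goods 346964.00 + inland to port 269.75 + export clearance 430.89 + freight 6841.17 = 354505.81
Buyer's account: insurance 147.99 + destination terminal 806.76 + brokerage 377.27 + duty 537.11 + delivery 2201.36 = 4070.49

Seller: CAD 354505.81; buyer: CAD 4070.49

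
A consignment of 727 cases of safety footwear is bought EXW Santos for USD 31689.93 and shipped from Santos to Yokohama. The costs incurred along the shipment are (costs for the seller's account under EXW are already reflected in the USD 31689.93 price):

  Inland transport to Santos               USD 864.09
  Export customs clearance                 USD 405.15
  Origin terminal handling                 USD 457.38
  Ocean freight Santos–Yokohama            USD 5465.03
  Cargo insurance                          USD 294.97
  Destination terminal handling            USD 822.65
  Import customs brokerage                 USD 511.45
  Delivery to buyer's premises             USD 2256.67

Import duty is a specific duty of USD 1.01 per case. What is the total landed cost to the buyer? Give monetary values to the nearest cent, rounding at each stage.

EXW: the seller makes goods available at their premises; the buyer bears all onward costs.
CIF value = EXW price + inland to port + export clearance + origin terminal + freight + insurance = 31689.93 + 864.09 + 405.15 + 457.38 + 5465.03 + 294.97 = 39176.55
Import duty = 727 × 1.01 = 734.27
Buyer bears: inland to port 864.09 + export clearance 405.15 + origin terminal 457.38 + freight 5465.03 + insurance 294.97 + destination terminal 822.65 + brokerage 511.45 + delivery 2256.67 + duty 734.27 = 11811.66
Landed cost = invoice 31689.93 + 11811.66 = 43501.59

Total landed cost: USD 43501.59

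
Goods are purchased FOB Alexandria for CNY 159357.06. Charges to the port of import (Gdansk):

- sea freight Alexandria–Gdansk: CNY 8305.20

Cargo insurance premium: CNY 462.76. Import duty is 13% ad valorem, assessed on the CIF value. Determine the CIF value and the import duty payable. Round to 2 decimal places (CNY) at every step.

CIF value: CNY 168125.02; import duty: CNY 21856.25

CIF = FOB price + freight + insurance
CIF = 159357.06 + 8305.20 + 462.76 = 168125.02
Import duty = 168125.02 × 13% = 21856.25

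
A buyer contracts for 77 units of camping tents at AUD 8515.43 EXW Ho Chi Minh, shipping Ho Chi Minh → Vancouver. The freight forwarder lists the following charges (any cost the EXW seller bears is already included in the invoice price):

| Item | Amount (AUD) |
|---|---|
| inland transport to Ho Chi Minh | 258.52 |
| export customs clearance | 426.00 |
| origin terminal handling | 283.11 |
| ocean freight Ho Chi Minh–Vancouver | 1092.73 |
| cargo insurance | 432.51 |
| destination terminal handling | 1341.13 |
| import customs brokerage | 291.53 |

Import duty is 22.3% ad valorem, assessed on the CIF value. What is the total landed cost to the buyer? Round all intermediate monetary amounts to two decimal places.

Total landed cost: AUD 15095.81

EXW: the seller makes goods available at their premises; the buyer bears all onward costs.
CIF value = EXW price + inland to port + export clearance + origin terminal + freight + insurance = 8515.43 + 258.52 + 426.00 + 283.11 + 1092.73 + 432.51 = 11008.30
Import duty = 11008.30 × 22.3% = 2454.85
Buyer bears: inland to port 258.52 + export clearance 426.00 + origin terminal 283.11 + freight 1092.73 + insurance 432.51 + destination terminal 1341.13 + brokerage 291.53 + duty 2454.85 = 6580.38
Landed cost = invoice 8515.43 + 6580.38 = 15095.81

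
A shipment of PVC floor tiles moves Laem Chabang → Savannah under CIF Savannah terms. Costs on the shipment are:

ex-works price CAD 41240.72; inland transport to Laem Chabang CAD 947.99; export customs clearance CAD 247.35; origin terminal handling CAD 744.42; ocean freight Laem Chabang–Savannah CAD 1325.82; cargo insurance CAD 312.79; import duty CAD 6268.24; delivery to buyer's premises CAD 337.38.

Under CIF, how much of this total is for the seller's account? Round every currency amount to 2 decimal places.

Seller's account: CAD 44819.09

CIF: the seller pays costs through ocean freight and marine insurance to the destination port.
Seller's account: goods 41240.72 + inland to port 947.99 + export clearance 247.35 + origin terminal 744.42 + freight 1325.82 + insurance 312.79 = 44819.09
Buyer's account: duty 6268.24 + delivery 337.38 = 6605.62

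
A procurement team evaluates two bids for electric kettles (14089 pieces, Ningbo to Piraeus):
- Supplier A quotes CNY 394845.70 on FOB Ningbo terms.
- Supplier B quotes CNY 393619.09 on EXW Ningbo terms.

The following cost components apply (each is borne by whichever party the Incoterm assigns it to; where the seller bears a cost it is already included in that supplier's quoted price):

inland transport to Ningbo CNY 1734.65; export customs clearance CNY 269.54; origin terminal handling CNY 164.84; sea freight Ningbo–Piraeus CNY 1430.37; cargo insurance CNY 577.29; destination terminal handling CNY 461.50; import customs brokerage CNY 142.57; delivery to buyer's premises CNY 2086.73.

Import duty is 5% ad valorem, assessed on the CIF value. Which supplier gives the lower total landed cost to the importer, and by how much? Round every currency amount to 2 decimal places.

Supplier A is cheaper by CNY 989.54

Supplier A (FOB):
CIF value = FOB price + freight + insurance = 394845.70 + 1430.37 + 577.29 = 396853.36
Import duty = 396853.36 × 5% = 19842.67
Buyer bears (A): 1430.37 + 577.29 + 461.50 + 142.57 + 2086.73 = 4698.46
Landed cost (A) = invoice 394845.70 + 4698.46 + duty 19842.67 = 419386.83
Supplier B (EXW):
CIF value = EXW price + inland to port + export clearance + origin terminal + freight + insurance = 393619.09 + 1734.65 + 269.54 + 164.84 + 1430.37 + 577.29 = 397795.78
Import duty = 397795.78 × 5% = 19889.79
Buyer bears (B): 1734.65 + 269.54 + 164.84 + 1430.37 + 577.29 + 461.50 + 142.57 + 2086.73 = 6867.49
Landed cost (B) = invoice 393619.09 + 6867.49 + duty 19889.79 = 420376.37
Difference = |419386.83 − 420376.37| = 989.54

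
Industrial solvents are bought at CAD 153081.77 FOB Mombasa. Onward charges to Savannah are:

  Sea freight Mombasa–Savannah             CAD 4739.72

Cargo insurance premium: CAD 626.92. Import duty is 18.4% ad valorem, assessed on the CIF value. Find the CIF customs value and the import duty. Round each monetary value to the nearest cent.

CIF = FOB price + freight + insurance
CIF = 153081.77 + 4739.72 + 626.92 = 158448.41
Import duty = 158448.41 × 18.4% = 29154.51

CIF value: CAD 158448.41; import duty: CAD 29154.51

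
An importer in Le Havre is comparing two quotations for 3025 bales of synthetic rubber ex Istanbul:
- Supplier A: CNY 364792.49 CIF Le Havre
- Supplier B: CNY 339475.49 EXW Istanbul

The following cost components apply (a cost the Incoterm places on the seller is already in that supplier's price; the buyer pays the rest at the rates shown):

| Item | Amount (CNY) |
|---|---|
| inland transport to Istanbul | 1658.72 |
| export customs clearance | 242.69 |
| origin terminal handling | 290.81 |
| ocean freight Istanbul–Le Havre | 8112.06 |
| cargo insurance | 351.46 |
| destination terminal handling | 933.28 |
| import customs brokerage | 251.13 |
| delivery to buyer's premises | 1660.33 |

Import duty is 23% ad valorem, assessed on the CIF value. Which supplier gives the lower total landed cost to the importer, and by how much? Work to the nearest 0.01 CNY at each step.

Supplier A (CIF):
The CIF price already equals the CIF value: 364792.49
Import duty = 364792.49 × 23% = 83902.27
Buyer bears (A): 933.28 + 251.13 + 1660.33 = 2844.74
Landed cost (A) = invoice 364792.49 + 2844.74 + duty 83902.27 = 451539.50
Supplier B (EXW):
CIF value = EXW price + inland to port + export clearance + origin terminal + freight + insurance = 339475.49 + 1658.72 + 242.69 + 290.81 + 8112.06 + 351.46 = 350131.23
Import duty = 350131.23 × 23% = 80530.18
Buyer bears (B): 1658.72 + 242.69 + 290.81 + 8112.06 + 351.46 + 933.28 + 251.13 + 1660.33 = 13500.48
Landed cost (B) = invoice 339475.49 + 13500.48 + duty 80530.18 = 433506.15
Difference = |451539.50 − 433506.15| = 18033.35

Supplier B is cheaper by CNY 18033.35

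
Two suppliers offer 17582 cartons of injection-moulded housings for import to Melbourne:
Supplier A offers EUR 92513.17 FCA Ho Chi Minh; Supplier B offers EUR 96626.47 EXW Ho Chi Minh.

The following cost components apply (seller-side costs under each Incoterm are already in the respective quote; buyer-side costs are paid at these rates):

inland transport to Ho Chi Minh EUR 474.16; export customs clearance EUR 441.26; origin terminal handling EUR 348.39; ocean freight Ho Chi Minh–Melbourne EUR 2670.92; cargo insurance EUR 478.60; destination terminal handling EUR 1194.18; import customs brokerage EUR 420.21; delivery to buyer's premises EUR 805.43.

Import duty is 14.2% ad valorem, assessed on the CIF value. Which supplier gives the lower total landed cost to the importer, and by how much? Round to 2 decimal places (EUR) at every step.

Supplier A is cheaper by EUR 5742.80

Supplier A (FCA):
CIF value = FCA price + origin terminal + freight + insurance = 92513.17 + 348.39 + 2670.92 + 478.60 = 96011.08
Import duty = 96011.08 × 14.2% = 13633.57
Buyer bears (A): 348.39 + 2670.92 + 478.60 + 1194.18 + 420.21 + 805.43 = 5917.73
Landed cost (A) = invoice 92513.17 + 5917.73 + duty 13633.57 = 112064.47
Supplier B (EXW):
CIF value = EXW price + inland to port + export clearance + origin terminal + freight + insurance = 96626.47 + 474.16 + 441.26 + 348.39 + 2670.92 + 478.60 = 101039.80
Import duty = 101039.80 × 14.2% = 14347.65
Buyer bears (B): 474.16 + 441.26 + 348.39 + 2670.92 + 478.60 + 1194.18 + 420.21 + 805.43 = 6833.15
Landed cost (B) = invoice 96626.47 + 6833.15 + duty 14347.65 = 117807.27
Difference = |112064.47 − 117807.27| = 5742.80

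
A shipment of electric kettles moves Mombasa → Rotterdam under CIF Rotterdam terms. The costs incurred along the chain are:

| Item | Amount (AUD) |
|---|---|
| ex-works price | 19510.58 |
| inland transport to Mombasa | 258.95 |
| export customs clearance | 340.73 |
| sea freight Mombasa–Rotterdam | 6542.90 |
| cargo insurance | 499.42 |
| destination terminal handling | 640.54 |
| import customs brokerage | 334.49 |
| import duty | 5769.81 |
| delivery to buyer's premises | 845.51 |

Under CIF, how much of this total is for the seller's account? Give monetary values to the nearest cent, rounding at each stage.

CIF: the seller pays costs through ocean freight and marine insurance to the destination port.
Seller's account: goods 19510.58 + inland to port 258.95 + export clearance 340.73 + freight 6542.90 + insurance 499.42 = 27152.58
Buyer's account: destination terminal 640.54 + brokerage 334.49 + duty 5769.81 + delivery 845.51 = 7590.35

Seller's account: AUD 27152.58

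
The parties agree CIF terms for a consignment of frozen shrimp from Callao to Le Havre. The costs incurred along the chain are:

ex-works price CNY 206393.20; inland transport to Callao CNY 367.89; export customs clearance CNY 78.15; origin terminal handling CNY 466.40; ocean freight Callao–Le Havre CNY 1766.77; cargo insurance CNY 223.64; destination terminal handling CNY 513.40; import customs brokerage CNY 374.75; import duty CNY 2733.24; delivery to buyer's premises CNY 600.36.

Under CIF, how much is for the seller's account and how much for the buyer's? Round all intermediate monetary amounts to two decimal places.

CIF: the seller pays costs through ocean freight and marine insurance to the destination port.
Seller's account: goods 206393.20 + inland to port 367.89 + export clearance 78.15 + origin terminal 466.40 + freight 1766.77 + insurance 223.64 = 209296.05
Buyer's account: destination terminal 513.40 + brokerage 374.75 + duty 2733.24 + delivery 600.36 = 4221.75

Seller: CNY 209296.05; buyer: CNY 4221.75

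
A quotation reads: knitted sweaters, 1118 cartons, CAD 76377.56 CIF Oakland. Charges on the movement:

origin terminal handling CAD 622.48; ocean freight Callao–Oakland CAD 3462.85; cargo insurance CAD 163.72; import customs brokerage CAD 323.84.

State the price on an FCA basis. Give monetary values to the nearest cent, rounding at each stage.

FCA price: CAD 72128.51

Not relevant to the conversion: brokerage — on the buyer under both terms; not part of either seller's price.
From CIF to FCA, the seller no longer bears: origin terminal, freight, insurance.
FCA price = 76377.56 − 622.48 − 3462.85 − 163.72 = 72128.51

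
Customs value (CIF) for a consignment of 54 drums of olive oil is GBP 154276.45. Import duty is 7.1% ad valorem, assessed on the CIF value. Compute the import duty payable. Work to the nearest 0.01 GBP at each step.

Import duty = 154276.45 × 7.1% = 10953.63

Import duty: GBP 10953.63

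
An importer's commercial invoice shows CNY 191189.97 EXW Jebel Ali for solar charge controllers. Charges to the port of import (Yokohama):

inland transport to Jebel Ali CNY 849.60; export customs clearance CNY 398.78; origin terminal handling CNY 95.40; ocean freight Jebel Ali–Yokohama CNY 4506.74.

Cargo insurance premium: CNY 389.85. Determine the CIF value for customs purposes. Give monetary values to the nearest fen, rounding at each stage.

CIF = EXW price + pre-shipment costs + freight + insurance
CIF = 191189.97 + 849.60 + 398.78 + 95.40 + 4506.74 + 389.85 = 197430.34

CIF value: CNY 197430.34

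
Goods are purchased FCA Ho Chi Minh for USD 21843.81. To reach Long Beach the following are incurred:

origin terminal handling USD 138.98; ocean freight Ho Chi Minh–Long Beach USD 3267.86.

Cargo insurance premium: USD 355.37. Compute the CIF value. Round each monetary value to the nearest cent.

CIF = FCA price + pre-shipment costs + freight + insurance
CIF = 21843.81 + 138.98 + 3267.86 + 355.37 = 25606.02

CIF value: USD 25606.02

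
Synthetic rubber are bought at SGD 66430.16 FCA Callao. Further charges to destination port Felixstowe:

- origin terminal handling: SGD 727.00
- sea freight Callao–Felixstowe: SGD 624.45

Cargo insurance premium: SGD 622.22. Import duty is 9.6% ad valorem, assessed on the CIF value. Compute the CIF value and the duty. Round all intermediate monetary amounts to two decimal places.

CIF = FCA price + pre-shipment costs + freight + insurance
CIF = 66430.16 + 727.00 + 624.45 + 622.22 = 68403.83
Import duty = 68403.83 × 9.6% = 6566.77

CIF value: SGD 68403.83; import duty: SGD 6566.77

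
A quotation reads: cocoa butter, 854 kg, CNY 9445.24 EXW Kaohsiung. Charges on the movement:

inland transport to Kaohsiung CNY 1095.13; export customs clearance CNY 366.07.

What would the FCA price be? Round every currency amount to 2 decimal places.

From EXW to FCA, the seller additionally bears: inland to port, export clearance.
FCA price = 9445.24 + 1095.13 + 366.07 = 10906.44

FCA price: CNY 10906.44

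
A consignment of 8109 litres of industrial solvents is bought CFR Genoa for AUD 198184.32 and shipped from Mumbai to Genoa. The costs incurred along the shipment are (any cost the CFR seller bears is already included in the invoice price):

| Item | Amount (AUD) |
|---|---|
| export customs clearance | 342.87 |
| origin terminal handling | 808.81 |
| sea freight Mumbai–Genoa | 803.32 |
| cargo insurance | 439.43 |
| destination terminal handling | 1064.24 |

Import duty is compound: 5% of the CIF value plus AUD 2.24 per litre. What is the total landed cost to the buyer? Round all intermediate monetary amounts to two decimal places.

CFR: the seller pays costs through ocean freight to the destination port, but not insurance.
Already in the invoice (seller's account under CFR): export clearance, origin terminal, freight — exclude.
CIF value = CFR price + insurance = 198184.32 + 439.43 = 198623.75
Ad valorem component: 198623.75 × 5% = 9931.19
Specific component: 8109 × 2.24 = 18164.16
Import duty = 9931.19 + 18164.16 = 28095.35
Buyer bears: insurance 439.43 + destination terminal 1064.24 + duty 28095.35 = 29599.02
Landed cost = invoice 198184.32 + 29599.02 = 227783.34

Total landed cost: AUD 227783.34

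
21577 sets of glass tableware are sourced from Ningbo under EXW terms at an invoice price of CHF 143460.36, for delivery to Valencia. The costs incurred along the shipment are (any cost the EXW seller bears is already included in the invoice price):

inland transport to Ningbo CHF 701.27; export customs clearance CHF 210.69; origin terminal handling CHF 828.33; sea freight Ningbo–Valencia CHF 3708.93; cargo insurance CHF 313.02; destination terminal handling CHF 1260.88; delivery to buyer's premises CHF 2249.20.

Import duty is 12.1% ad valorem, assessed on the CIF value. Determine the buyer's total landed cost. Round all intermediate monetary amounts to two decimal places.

Total landed cost: CHF 170788.61

EXW: the seller makes goods available at their premises; the buyer bears all onward costs.
CIF value = EXW price + inland to port + export clearance + origin terminal + freight + insurance = 143460.36 + 701.27 + 210.69 + 828.33 + 3708.93 + 313.02 = 149222.60
Import duty = 149222.60 × 12.1% = 18055.93
Buyer bears: inland to port 701.27 + export clearance 210.69 + origin terminal 828.33 + freight 3708.93 + insurance 313.02 + destination terminal 1260.88 + delivery 2249.20 + duty 18055.93 = 27328.25
Landed cost = invoice 143460.36 + 27328.25 = 170788.61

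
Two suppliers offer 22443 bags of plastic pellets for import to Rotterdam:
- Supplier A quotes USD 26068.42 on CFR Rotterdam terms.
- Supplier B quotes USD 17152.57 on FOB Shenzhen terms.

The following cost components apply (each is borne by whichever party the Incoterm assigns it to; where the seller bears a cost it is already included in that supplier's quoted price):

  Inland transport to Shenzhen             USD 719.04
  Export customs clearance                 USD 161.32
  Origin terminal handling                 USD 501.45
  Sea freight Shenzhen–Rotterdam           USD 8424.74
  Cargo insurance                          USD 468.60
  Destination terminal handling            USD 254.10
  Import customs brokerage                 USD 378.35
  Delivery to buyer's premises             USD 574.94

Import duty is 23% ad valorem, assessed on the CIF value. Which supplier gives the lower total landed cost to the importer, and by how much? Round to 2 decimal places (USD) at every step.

Supplier B is cheaper by USD 604.06

Supplier A (CFR):
CIF value = CFR price + insurance = 26068.42 + 468.60 = 26537.02
Import duty = 26537.02 × 23% = 6103.51
Buyer bears (A): 468.60 + 254.10 + 378.35 + 574.94 = 1675.99
Landed cost (A) = invoice 26068.42 + 1675.99 + duty 6103.51 = 33847.92
Supplier B (FOB):
CIF value = FOB price + freight + insurance = 17152.57 + 8424.74 + 468.60 = 26045.91
Import duty = 26045.91 × 23% = 5990.56
Buyer bears (B): 8424.74 + 468.60 + 254.10 + 378.35 + 574.94 = 10100.73
Landed cost (B) = invoice 17152.57 + 10100.73 + duty 5990.56 = 33243.86
Difference = |33847.92 − 33243.86| = 604.06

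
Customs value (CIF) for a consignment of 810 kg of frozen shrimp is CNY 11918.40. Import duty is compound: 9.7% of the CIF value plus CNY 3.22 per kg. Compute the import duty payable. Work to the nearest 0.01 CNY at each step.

Import duty: CNY 3764.28

Ad valorem component: 11918.40 × 9.7% = 1156.08
Specific component: 810 × 3.22 = 2608.20
Import duty = 1156.08 + 2608.20 = 3764.28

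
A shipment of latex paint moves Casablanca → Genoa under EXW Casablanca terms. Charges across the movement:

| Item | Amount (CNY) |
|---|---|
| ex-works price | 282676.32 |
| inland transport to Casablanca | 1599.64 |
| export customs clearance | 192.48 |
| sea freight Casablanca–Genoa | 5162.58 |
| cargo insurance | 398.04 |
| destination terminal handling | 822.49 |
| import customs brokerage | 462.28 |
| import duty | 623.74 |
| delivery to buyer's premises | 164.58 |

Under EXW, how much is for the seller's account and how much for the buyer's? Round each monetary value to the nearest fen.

EXW: the seller makes goods available at their premises; the buyer bears all onward costs.
Seller's account: goods 282676.32 = 282676.32
Buyer's account: inland to port 1599.64 + export clearance 192.48 + freight 5162.58 + insurance 398.04 + destination terminal 822.49 + brokerage 462.28 + duty 623.74 + delivery 164.58 = 9425.83

Seller: CNY 282676.32; buyer: CNY 9425.83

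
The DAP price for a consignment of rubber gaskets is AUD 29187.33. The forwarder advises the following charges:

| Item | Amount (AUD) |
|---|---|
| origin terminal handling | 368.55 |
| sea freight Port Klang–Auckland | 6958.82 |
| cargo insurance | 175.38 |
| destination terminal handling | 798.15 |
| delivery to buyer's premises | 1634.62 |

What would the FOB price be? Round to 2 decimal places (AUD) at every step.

Not relevant to the conversion: origin terminal — on the seller under both DAP and FOB; already in the DAP price and stays in the FOB price.
From DAP to FOB, the seller no longer bears: freight, insurance, destination terminal, delivery.
FOB price = 29187.33 − 6958.82 − 175.38 − 798.15 − 1634.62 = 19620.36

FOB price: AUD 19620.36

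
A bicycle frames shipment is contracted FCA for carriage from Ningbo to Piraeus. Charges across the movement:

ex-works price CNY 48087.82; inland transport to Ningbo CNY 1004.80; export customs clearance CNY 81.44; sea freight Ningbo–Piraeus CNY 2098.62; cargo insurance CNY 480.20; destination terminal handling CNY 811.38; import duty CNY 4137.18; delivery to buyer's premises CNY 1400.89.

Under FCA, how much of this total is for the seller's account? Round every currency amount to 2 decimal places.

FCA: the seller delivers export-cleared goods to the carrier; the buyer bears costs from that point.
Seller's account: goods 48087.82 + inland to port 1004.80 + export clearance 81.44 = 49174.06
Buyer's account: freight 2098.62 + insurance 480.20 + destination terminal 811.38 + duty 4137.18 + delivery 1400.89 = 8928.27

Seller's account: CNY 49174.06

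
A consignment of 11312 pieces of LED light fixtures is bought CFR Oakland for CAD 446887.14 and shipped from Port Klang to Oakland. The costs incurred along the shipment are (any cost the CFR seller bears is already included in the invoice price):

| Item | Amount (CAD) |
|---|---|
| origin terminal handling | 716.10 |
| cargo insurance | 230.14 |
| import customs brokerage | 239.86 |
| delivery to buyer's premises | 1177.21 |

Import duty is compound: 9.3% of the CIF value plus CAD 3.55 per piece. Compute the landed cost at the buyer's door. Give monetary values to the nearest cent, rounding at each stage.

Total landed cost: CAD 530273.86

CFR: the seller pays costs through ocean freight to the destination port, but not insurance.
Already in the invoice (seller's account under CFR): origin terminal — exclude.
CIF value = CFR price + insurance = 446887.14 + 230.14 = 447117.28
Ad valorem component: 447117.28 × 9.3% = 41581.91
Specific component: 11312 × 3.55 = 40157.60
Import duty = 41581.91 + 40157.60 = 81739.51
Buyer bears: insurance 230.14 + brokerage 239.86 + delivery 1177.21 + duty 81739.51 = 83386.72
Landed cost = invoice 446887.14 + 83386.72 = 530273.86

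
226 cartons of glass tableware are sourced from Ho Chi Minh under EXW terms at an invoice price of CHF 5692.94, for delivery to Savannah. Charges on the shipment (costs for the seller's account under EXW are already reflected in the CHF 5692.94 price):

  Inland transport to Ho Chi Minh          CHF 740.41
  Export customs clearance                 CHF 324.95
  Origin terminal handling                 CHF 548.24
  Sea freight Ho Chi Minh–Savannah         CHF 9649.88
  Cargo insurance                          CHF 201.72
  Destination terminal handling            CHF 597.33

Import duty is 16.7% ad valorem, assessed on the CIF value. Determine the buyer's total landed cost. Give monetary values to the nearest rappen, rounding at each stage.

EXW: the seller makes goods available at their premises; the buyer bears all onward costs.
CIF value = EXW price + inland to port + export clearance + origin terminal + freight + insurance = 5692.94 + 740.41 + 324.95 + 548.24 + 9649.88 + 201.72 = 17158.14
Import duty = 17158.14 × 16.7% = 2865.41
Buyer bears: inland to port 740.41 + export clearance 324.95 + origin terminal 548.24 + freight 9649.88 + insurance 201.72 + destination terminal 597.33 + duty 2865.41 = 14927.94
Landed cost = invoice 5692.94 + 14927.94 = 20620.88

Total landed cost: CHF 20620.88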